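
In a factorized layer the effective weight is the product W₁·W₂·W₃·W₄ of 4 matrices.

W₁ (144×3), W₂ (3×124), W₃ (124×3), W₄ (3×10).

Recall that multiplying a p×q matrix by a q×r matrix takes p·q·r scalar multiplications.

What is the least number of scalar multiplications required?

5526

Adjacent pairs: W₁W₂ = 144·3·124 = 53568; W₂W₃ = 3·124·3 = 1116; W₃W₄ = 124·3·10 = 3720.
Length 3: W₁..W₃: k=1: 0+1116+144·3·3=2412; k=2: 53568+0+144·124·3=107136 → min 2412 | W₂..W₄: k=2: 0+3720+3·124·10=7440; k=3: 1116+0+3·3·10=1206 → min 1206.
Length 4: W₁..W₄: k=1: 0+1206+144·3·10=5526; k=2: 53568+3720+144·124·10=235848; k=3: 2412+0+144·3·10=6732 → min 5526.
Optimal order: (W₁·((W₂·W₃)·W₄)) with cost 5526.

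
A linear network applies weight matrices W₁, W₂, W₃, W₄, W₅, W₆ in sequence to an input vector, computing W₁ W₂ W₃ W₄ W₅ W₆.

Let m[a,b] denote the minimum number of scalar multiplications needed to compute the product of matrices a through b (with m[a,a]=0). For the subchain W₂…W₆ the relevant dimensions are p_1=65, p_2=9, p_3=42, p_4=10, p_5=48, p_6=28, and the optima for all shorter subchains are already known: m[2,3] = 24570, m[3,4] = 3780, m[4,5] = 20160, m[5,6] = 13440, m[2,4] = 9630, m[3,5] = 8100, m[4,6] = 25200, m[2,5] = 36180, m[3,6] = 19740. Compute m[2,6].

36120

m[2,6] = min over k∈[2,5] of m[2,k]+m[k+1,6]+p_{1}·p_k·p_{6}.
k=2: 0 + 19740 + 65·9·28 = 36120; k=3: 24570 + 25200 + 65·42·28 = 126210; k=4: 9630 + 13440 + 65·10·28 = 41270; k=5: 36180 + 0 + 65·48·28 = 123540.
Minimum: 36120 at k=2.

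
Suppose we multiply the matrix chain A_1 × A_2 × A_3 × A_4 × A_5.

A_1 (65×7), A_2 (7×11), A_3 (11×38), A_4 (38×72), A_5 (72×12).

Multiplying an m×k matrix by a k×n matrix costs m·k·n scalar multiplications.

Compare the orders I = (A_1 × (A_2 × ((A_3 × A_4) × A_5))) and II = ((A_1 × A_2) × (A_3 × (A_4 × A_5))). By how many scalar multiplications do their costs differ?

5449

Order I = (A_1 × (A_2 × ((A_3 × A_4) × A_5))): (A_3 × A_4): 11×38 by 38×72 → 11×72, cost 11·38·72 = 30096; ((A_3 × A_4) × A_5): 11×72 by 72×12 → 11×12, cost 11·72·12 = 9504; cumulative 39600; (A_2 × ((A_3 × A_4) × A_5)): 7×11 by 11×12 → 7×12, cost 7·11·12 = 924; cumulative 40524; (A_1 × (A_2 × ((A_3 × A_4) × A_5))): 65×7 by 7×12 → 65×12, cost 65·7·12 = 5460; cumulative 45984. Total 45984.
Order II = ((A_1 × A_2) × (A_3 × (A_4 × A_5))): (A_1 × A_2): 65×7 by 7×11 → 65×11, cost 65·7·11 = 5005; (A_4 × A_5): 38×72 by 72×12 → 38×12, cost 38·72·12 = 32832; (A_3 × (A_4 × A_5)): 11×38 by 38×12 → 11×12, cost 11·38·12 = 5016; cumulative 37848; ((A_1 × A_2) × (A_3 × (A_4 × A_5))): 65×11 by 11×12 → 65×12, cost 65·11·12 = 8580; cumulative 51433. Total 51433.
Difference: |45984 − 51433| = 5449.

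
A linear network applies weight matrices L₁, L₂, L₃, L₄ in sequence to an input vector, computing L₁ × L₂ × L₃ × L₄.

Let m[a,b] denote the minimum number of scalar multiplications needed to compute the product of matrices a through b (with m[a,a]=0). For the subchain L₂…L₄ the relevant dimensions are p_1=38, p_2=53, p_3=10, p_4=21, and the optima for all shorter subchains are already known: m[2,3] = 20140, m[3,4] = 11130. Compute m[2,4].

28120

m[2,4] = min over k∈[2,3] of m[2,k]+m[k+1,4]+p_{1}·p_k·p_{4}.
k=2: 0 + 11130 + 38·53·21 = 53424; k=3: 20140 + 0 + 38·10·21 = 28120.
Minimum: 28120 at k=3.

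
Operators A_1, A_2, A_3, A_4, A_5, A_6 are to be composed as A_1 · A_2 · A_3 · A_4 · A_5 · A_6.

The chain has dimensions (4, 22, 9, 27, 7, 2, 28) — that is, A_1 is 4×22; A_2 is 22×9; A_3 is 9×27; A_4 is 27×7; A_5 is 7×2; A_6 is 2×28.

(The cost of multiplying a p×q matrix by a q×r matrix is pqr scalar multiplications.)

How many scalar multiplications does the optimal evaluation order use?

1660

Adjacent pairs: A_1A_2 = 4·22·9 = 792; A_2A_3 = 22·9·27 = 5346; A_3A_4 = 9·27·7 = 1701; A_4A_5 = 27·7·2 = 378; A_5A_6 = 7·2·28 = 392.
Length 3: A_1..A_3: k=1: 0+5346+4·22·27=7722; k=2: 792+0+4·9·27=1764 → min 1764 | A_2..A_4: k=2: 0+1701+22·9·7=3087; k=3: 5346+0+22·27·7=9504 → min 3087 | A_3..A_5: k=3: 0+378+9·27·2=864; k=4: 1701+0+9·7·2=1827 → min 864 | A_4..A_6: k=4: 0+392+27·7·28=5684; k=5: 378+0+27·2·28=1890 → min 1890.
Length 4: A_1..A_4: k=1: 0+3087+4·22·7=3703; k=2: 792+1701+4·9·7=2745; k=3: 1764+0+4·27·7=2520 → min 2520 | A_2..A_5: k=2: 0+864+22·9·2=1260; k=3: 5346+378+22·27·2=6912; k=4: 3087+0+22·7·2=3395 → min 1260 | A_3..A_6: k=3: 0+1890+9·27·28=8694; k=4: 1701+392+9·7·28=3857; k=5: 864+0+9·2·28=1368 → min 1368.
Length 5: A_1..A_5: k=1: 0+1260+4·22·2=1436; k=2: 792+864+4·9·2=1728; k=3: 1764+378+4·27·2=2358; k=4: 2520+0+4·7·2=2576 → min 1436 | A_2..A_6: k=2: 0+1368+22·9·28=6912; k=3: 5346+1890+22·27·28=23868; k=4: 3087+392+22·7·28=7791; k=5: 1260+0+22·2·28=2492 → min 2492.
Length 6: A_1..A_6: k=1: 0+2492+4·22·28=4956; k=2: 792+1368+4·9·28=3168; k=3: 1764+1890+4·27·28=6678; k=4: 2520+392+4·7·28=3696; k=5: 1436+0+4·2·28=1660 → min 1660.
Optimal order: ((A_1 · (A_2 · (A_3 · (A_4 · A_5)))) · A_6) with cost 1660.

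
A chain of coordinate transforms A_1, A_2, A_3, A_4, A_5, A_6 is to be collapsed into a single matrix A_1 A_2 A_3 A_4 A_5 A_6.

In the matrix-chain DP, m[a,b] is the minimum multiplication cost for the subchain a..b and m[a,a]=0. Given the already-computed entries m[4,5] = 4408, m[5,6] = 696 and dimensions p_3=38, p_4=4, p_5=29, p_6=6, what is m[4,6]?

1608

m[4,6] = min over k∈[4,5] of m[4,k]+m[k+1,6]+p_{3}·p_k·p_{6}.
k=4: 0 + 696 + 38·4·6 = 1608; k=5: 4408 + 0 + 38·29·6 = 11020.
Minimum: 1608 at k=4.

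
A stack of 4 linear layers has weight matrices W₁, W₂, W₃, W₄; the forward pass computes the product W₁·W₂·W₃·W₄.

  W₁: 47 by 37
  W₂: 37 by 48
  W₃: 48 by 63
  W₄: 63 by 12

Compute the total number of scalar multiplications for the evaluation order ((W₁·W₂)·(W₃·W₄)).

146832

(W₁·W₂): 47×37 by 37×48 → 47×48, cost 47·37·48 = 83472
(W₃·W₄): 48×63 by 63×12 → 48×12, cost 48·63·12 = 36288
((W₁·W₂)·(W₃·W₄)): 47×48 by 48×12 → 47×12, cost 47·48·12 = 27072; cumulative 146832
Total: 146832 scalar multiplications.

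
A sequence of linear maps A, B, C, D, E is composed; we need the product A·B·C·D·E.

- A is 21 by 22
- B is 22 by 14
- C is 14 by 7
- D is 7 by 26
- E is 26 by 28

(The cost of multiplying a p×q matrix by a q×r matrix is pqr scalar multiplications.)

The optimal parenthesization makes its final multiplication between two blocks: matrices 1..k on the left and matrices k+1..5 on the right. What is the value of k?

3

Adjacent pairs: AB = 21·22·14 = 6468; BC = 22·14·7 = 2156; CD = 14·7·26 = 2548; DE = 7·26·28 = 5096.
Length 3: A..C: k=1: 0+2156+21·22·7=5390; k=2: 6468+0+21·14·7=8526 → min 5390 | B..D: k=2: 0+2548+22·14·26=10556; k=3: 2156+0+22·7·26=6160 → min 6160 | C..E: k=3: 0+5096+14·7·28=7840; k=4: 2548+0+14·26·28=12740 → min 7840.
Length 4: A..D: k=1: 0+6160+21·22·26=18172; k=2: 6468+2548+21·14·26=16660; k=3: 5390+0+21·7·26=9212 → min 9212 | B..E: k=2: 0+7840+22·14·28=16464; k=3: 2156+5096+22·7·28=11564; k=4: 6160+0+22·26·28=22176 → min 11564.
Top-level splits: k=1: (A..A)·(B..E) → 0+11564+21·22·28 = 24500; k=2: (A..B)·(C..E) → 6468+7840+21·14·28 = 22540; k=3: (A..C)·(D..E) → 5390+5096+21·7·28 = 14602; k=4: (A..D)·(E..E) → 9212+0+21·26·28 = 24500.
Best split is after C, i.e. k = 3.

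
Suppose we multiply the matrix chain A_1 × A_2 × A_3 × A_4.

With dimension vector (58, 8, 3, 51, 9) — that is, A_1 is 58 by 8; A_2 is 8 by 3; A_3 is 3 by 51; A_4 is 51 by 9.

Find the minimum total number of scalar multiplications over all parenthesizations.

Adjacent pairs: A_1A_2 = 58·8·3 = 1392; A_2A_3 = 8·3·51 = 1224; A_3A_4 = 3·51·9 = 1377.
Length 3: A_1..A_3: k=1: 0+1224+58·8·51=24888; k=2: 1392+0+58·3·51=10266 → min 10266 | A_2..A_4: k=2: 0+1377+8·3·9=1593; k=3: 1224+0+8·51·9=4896 → min 1593.
Length 4: A_1..A_4: k=1: 0+1593+58·8·9=5769; k=2: 1392+1377+58·3·9=4335; k=3: 10266+0+58·51·9=36888 → min 4335.
Optimal order: ((A_1 × A_2) × (A_3 × A_4)) with cost 4335.

4335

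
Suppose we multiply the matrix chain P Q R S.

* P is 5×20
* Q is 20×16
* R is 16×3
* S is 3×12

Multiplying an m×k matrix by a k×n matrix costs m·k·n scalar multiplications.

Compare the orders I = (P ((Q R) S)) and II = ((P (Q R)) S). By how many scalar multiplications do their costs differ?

1440

Order I = (P ((Q R) S)): (Q R): 20×16 by 16×3 → 20×3, cost 20·16·3 = 960; ((Q R) S): 20×3 by 3×12 → 20×12, cost 20·3·12 = 720; cumulative 1680; (P ((Q R) S)): 5×20 by 20×12 → 5×12, cost 5·20·12 = 1200; cumulative 2880. Total 2880.
Order II = ((P (Q R)) S): (Q R): 20×16 by 16×3 → 20×3, cost 20·16·3 = 960; (P (Q R)): 5×20 by 20×3 → 5×3, cost 5·20·3 = 300; cumulative 1260; ((P (Q R)) S): 5×3 by 3×12 → 5×12, cost 5·3·12 = 180; cumulative 1440. Total 1440.
Difference: |2880 − 1440| = 1440.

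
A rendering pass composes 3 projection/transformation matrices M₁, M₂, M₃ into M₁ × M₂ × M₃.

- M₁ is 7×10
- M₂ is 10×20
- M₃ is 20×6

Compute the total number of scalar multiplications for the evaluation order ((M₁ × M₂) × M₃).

2240

(M₁ × M₂): 7×10 by 10×20 → 7×20, cost 7·10·20 = 1400
((M₁ × M₂) × M₃): 7×20 by 20×6 → 7×6, cost 7·20·6 = 840; cumulative 2240
Total: 2240 scalar multiplications.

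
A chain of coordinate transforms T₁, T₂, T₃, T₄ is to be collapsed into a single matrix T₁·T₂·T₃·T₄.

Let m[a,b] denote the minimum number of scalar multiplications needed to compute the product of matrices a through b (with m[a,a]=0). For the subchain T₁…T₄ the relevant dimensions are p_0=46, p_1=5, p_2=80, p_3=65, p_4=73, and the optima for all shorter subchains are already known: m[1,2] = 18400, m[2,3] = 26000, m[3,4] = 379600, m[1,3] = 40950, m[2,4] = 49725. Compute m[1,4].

m[1,4] = min over k∈[1,3] of m[1,k]+m[k+1,4]+p_{0}·p_k·p_{4}.
k=1: 0 + 49725 + 46·5·73 = 66515; k=2: 18400 + 379600 + 46·80·73 = 666640; k=3: 40950 + 0 + 46·65·73 = 259220.
Minimum: 66515 at k=1.

66515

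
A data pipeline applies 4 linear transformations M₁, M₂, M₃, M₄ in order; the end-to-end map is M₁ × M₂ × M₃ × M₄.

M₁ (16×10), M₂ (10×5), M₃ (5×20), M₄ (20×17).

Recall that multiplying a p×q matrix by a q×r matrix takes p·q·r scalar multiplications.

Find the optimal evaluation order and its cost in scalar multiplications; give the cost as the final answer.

Adjacent pairs: M₁M₂ = 16·10·5 = 800; M₂M₃ = 10·5·20 = 1000; M₃M₄ = 5·20·17 = 1700.
Length 3: M₁..M₃: k=1: 0+1000+16·10·20=4200; k=2: 800+0+16·5·20=2400 → min 2400 | M₂..M₄: k=2: 0+1700+10·5·17=2550; k=3: 1000+0+10·20·17=4400 → min 2550.
Length 4: M₁..M₄: k=1: 0+2550+16·10·17=5270; k=2: 800+1700+16·5·17=3860; k=3: 2400+0+16·20·17=7840 → min 3860.
Optimal parenthesization: ((M₁ × M₂) × (M₃ × M₄)) with cost 3860.

3860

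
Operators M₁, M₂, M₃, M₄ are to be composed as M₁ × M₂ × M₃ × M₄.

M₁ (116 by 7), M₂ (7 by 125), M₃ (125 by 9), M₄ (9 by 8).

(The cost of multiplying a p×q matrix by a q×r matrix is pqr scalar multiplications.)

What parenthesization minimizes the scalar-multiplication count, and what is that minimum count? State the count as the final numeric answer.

Adjacent pairs: M₁M₂ = 116·7·125 = 101500; M₂M₃ = 7·125·9 = 7875; M₃M₄ = 125·9·8 = 9000.
Length 3: M₁..M₃: k=1: 0+7875+116·7·9=15183; k=2: 101500+0+116·125·9=232000 → min 15183 | M₂..M₄: k=2: 0+9000+7·125·8=16000; k=3: 7875+0+7·9·8=8379 → min 8379.
Length 4: M₁..M₄: k=1: 0+8379+116·7·8=14875; k=2: 101500+9000+116·125·8=226500; k=3: 15183+0+116·9·8=23535 → min 14875.
Optimal parenthesization: (M₁ × ((M₂ × M₃) × M₄)) with cost 14875.

14875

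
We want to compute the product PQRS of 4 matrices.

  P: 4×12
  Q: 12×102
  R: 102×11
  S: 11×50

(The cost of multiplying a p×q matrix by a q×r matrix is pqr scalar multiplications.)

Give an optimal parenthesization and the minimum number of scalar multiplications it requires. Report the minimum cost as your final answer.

11584

Adjacent pairs: PQ = 4·12·102 = 4896; QR = 12·102·11 = 13464; RS = 102·11·50 = 56100.
Length 3: P..R: k=1: 0+13464+4·12·11=13992; k=2: 4896+0+4·102·11=9384 → min 9384 | Q..S: k=2: 0+56100+12·102·50=117300; k=3: 13464+0+12·11·50=20064 → min 20064.
Length 4: P..S: k=1: 0+20064+4·12·50=22464; k=2: 4896+56100+4·102·50=81396; k=3: 9384+0+4·11·50=11584 → min 11584.
Optimal parenthesization: (((PQ)R)S) with cost 11584.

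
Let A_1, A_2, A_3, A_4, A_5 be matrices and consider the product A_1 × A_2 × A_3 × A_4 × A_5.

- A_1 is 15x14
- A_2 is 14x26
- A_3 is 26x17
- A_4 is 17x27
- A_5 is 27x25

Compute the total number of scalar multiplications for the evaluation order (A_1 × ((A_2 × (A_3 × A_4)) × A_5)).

(A_3 × A_4): 26×17 by 17×27 → 26×27, cost 26·17·27 = 11934
(A_2 × (A_3 × A_4)): 14×26 by 26×27 → 14×27, cost 14·26·27 = 9828; cumulative 21762
((A_2 × (A_3 × A_4)) × A_5): 14×27 by 27×25 → 14×25, cost 14·27·25 = 9450; cumulative 31212
(A_1 × ((A_2 × (A_3 × A_4)) × A_5)): 15×14 by 14×25 → 15×25, cost 15·14·25 = 5250; cumulative 36462
Total: 36462 scalar multiplications.

36462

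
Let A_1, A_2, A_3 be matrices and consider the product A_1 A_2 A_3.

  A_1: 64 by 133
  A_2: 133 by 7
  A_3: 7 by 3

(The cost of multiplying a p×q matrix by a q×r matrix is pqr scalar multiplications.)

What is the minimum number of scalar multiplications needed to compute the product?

28329

Order (A_1 (A_2 A_3)): (A_2 A_3): 133×7 by 7×3 → 133×3, cost 133·7·3 = 2793; (A_1 (A_2 A_3)): 64×133 by 133×3 → 64×3, cost 64·133·3 = 25536; cumulative 28329. Total 28329.
Order ((A_1 A_2) A_3): (A_1 A_2): 64×133 by 133×7 → 64×7, cost 64·133·7 = 59584; ((A_1 A_2) A_3): 64×7 by 7×3 → 64×3, cost 64·7·3 = 1344; cumulative 60928. Total 60928.
Minimum: 28329.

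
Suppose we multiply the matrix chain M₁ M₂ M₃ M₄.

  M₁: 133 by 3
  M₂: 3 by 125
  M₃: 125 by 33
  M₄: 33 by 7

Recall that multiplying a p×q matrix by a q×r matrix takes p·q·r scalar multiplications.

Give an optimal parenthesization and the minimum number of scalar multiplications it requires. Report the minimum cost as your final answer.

15861

Adjacent pairs: M₁M₂ = 133·3·125 = 49875; M₂M₃ = 3·125·33 = 12375; M₃M₄ = 125·33·7 = 28875.
Length 3: M₁..M₃: k=1: 0+12375+133·3·33=25542; k=2: 49875+0+133·125·33=598500 → min 25542 | M₂..M₄: k=2: 0+28875+3·125·7=31500; k=3: 12375+0+3·33·7=13068 → min 13068.
Length 4: M₁..M₄: k=1: 0+13068+133·3·7=15861; k=2: 49875+28875+133·125·7=195125; k=3: 25542+0+133·33·7=56265 → min 15861.
Optimal parenthesization: (M₁ ((M₂ M₃) M₄)) with cost 15861.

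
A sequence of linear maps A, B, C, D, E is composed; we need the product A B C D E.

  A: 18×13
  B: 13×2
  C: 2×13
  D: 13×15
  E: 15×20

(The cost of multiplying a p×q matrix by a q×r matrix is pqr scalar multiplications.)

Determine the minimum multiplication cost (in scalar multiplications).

2178

Adjacent pairs: AB = 18·13·2 = 468; BC = 13·2·13 = 338; CD = 2·13·15 = 390; DE = 13·15·20 = 3900.
Length 3: A..C: k=1: 0+338+18·13·13=3380; k=2: 468+0+18·2·13=936 → min 936 | B..D: k=2: 0+390+13·2·15=780; k=3: 338+0+13·13·15=2873 → min 780 | C..E: k=3: 0+3900+2·13·20=4420; k=4: 390+0+2·15·20=990 → min 990.
Length 4: A..D: k=1: 0+780+18·13·15=4290; k=2: 468+390+18·2·15=1398; k=3: 936+0+18·13·15=4446 → min 1398 | B..E: k=2: 0+990+13·2·20=1510; k=3: 338+3900+13·13·20=7618; k=4: 780+0+13·15·20=4680 → min 1510.
Length 5: A..E: k=1: 0+1510+18·13·20=6190; k=2: 468+990+18·2·20=2178; k=3: 936+3900+18·13·20=9516; k=4: 1398+0+18·15·20=6798 → min 2178.
Optimal order: ((A B) ((C D) E)) with cost 2178.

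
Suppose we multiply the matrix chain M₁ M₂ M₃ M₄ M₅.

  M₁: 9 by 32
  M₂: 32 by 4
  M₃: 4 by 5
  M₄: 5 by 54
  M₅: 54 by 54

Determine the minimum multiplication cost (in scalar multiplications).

15840

Adjacent pairs: M₁M₂ = 9·32·4 = 1152; M₂M₃ = 32·4·5 = 640; M₃M₄ = 4·5·54 = 1080; M₄M₅ = 5·54·54 = 14580.
Length 3: M₁..M₃: k=1: 0+640+9·32·5=2080; k=2: 1152+0+9·4·5=1332 → min 1332 | M₂..M₄: k=2: 0+1080+32·4·54=7992; k=3: 640+0+32·5·54=9280 → min 7992 | M₃..M₅: k=3: 0+14580+4·5·54=15660; k=4: 1080+0+4·54·54=12744 → min 12744.
Length 4: M₁..M₄: k=1: 0+7992+9·32·54=23544; k=2: 1152+1080+9·4·54=4176; k=3: 1332+0+9·5·54=3762 → min 3762 | M₂..M₅: k=2: 0+12744+32·4·54=19656; k=3: 640+14580+32·5·54=23860; k=4: 7992+0+32·54·54=101304 → min 19656.
Length 5: M₁..M₅: k=1: 0+19656+9·32·54=35208; k=2: 1152+12744+9·4·54=15840; k=3: 1332+14580+9·5·54=18342; k=4: 3762+0+9·54·54=30006 → min 15840.
Optimal order: ((M₁ M₂) ((M₃ M₄) M₅)) with cost 15840.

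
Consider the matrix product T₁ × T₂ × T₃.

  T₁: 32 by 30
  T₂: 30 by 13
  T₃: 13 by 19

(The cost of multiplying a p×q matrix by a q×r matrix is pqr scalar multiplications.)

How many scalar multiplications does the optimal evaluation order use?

20384

Order (T₁ × (T₂ × T₃)): (T₂ × T₃): 30×13 by 13×19 → 30×19, cost 30·13·19 = 7410; (T₁ × (T₂ × T₃)): 32×30 by 30×19 → 32×19, cost 32·30·19 = 18240; cumulative 25650. Total 25650.
Order ((T₁ × T₂) × T₃): (T₁ × T₂): 32×30 by 30×13 → 32×13, cost 32·30·13 = 12480; ((T₁ × T₂) × T₃): 32×13 by 13×19 → 32×19, cost 32·13·19 = 7904; cumulative 20384. Total 20384.
Minimum: 20384.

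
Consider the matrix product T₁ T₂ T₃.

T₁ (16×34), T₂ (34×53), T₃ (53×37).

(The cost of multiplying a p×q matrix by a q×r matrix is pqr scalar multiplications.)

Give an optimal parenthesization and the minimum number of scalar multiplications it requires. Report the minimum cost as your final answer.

60208

(T₁ (T₂ T₃)): cost 86802.
((T₁ T₂) T₃): cost 60208.
Optimal: ((T₁ T₂) T₃) with cost 60208.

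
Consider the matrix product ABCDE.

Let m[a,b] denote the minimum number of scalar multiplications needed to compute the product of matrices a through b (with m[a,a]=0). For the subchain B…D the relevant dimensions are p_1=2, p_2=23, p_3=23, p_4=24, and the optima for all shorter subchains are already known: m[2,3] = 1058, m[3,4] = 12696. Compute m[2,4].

m[2,4] = min over k∈[2,3] of m[2,k]+m[k+1,4]+p_{1}·p_k·p_{4}.
k=2: 0 + 12696 + 2·23·24 = 13800; k=3: 1058 + 0 + 2·23·24 = 2162.
Minimum: 2162 at k=3.

2162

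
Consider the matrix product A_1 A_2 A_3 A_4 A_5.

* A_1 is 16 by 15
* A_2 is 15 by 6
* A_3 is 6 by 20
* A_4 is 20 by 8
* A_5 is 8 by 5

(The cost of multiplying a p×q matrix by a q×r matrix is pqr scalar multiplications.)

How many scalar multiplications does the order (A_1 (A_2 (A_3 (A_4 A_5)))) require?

(A_4 A_5): 20×8 by 8×5 → 20×5, cost 20·8·5 = 800
(A_3 (A_4 A_5)): 6×20 by 20×5 → 6×5, cost 6·20·5 = 600; cumulative 1400
(A_2 (A_3 (A_4 A_5))): 15×6 by 6×5 → 15×5, cost 15·6·5 = 450; cumulative 1850
(A_1 (A_2 (A_3 (A_4 A_5)))): 16×15 by 15×5 → 16×5, cost 16·15·5 = 1200; cumulative 3050
Total: 3050 scalar multiplications.

3050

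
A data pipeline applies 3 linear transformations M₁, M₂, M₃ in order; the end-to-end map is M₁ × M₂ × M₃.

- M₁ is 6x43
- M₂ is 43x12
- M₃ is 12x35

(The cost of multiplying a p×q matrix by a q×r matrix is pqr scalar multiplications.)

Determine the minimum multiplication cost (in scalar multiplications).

Order (M₁ × (M₂ × M₃)): (M₂ × M₃): 43×12 by 12×35 → 43×35, cost 43·12·35 = 18060; (M₁ × (M₂ × M₃)): 6×43 by 43×35 → 6×35, cost 6·43·35 = 9030; cumulative 27090. Total 27090.
Order ((M₁ × M₂) × M₃): (M₁ × M₂): 6×43 by 43×12 → 6×12, cost 6·43·12 = 3096; ((M₁ × M₂) × M₃): 6×12 by 12×35 → 6×35, cost 6·12·35 = 2520; cumulative 5616. Total 5616.
Minimum: 5616.

5616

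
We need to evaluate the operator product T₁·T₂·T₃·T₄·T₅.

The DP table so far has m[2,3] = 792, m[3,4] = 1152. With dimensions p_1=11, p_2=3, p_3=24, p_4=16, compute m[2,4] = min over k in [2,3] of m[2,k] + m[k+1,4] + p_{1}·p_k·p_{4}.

m[2,4] = min over k∈[2,3] of m[2,k]+m[k+1,4]+p_{1}·p_k·p_{4}.
k=2: 0 + 1152 + 11·3·16 = 1680; k=3: 792 + 0 + 11·24·16 = 5016.
Minimum: 1680 at k=2.

1680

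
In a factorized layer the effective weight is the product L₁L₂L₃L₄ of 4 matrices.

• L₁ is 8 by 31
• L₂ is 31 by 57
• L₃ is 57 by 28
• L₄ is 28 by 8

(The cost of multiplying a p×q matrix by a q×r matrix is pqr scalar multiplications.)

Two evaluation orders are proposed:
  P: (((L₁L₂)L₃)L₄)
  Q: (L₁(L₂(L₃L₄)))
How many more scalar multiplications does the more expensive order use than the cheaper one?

192

Order P = (((L₁L₂)L₃)L₄): (L₁L₂): 8×31 by 31×57 → 8×57, cost 8·31·57 = 14136; ((L₁L₂)L₃): 8×57 by 57×28 → 8×28, cost 8·57·28 = 12768; cumulative 26904; (((L₁L₂)L₃)L₄): 8×28 by 28×8 → 8×8, cost 8·28·8 = 1792; cumulative 28696. Total 28696.
Order Q = (L₁(L₂(L₃L₄))): (L₃L₄): 57×28 by 28×8 → 57×8, cost 57·28·8 = 12768; (L₂(L₃L₄)): 31×57 by 57×8 → 31×8, cost 31·57·8 = 14136; cumulative 26904; (L₁(L₂(L₃L₄))): 8×31 by 31×8 → 8×8, cost 8·31·8 = 1984; cumulative 28888. Total 28888.
Difference: |28696 − 28888| = 192.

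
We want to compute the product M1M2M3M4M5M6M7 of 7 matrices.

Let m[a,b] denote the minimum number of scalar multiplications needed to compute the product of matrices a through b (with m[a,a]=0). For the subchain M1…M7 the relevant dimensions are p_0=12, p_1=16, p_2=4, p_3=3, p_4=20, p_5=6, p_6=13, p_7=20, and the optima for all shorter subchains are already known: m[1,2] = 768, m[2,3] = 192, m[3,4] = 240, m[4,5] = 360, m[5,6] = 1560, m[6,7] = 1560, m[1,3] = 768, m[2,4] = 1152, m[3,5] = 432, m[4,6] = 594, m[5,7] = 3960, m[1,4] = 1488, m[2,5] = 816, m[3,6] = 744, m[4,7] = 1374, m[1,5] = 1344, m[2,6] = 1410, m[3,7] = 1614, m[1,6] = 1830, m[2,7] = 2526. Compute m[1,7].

2862

m[1,7] = min over k∈[1,6] of m[1,k]+m[k+1,7]+p_{0}·p_k·p_{7}.
k=1: 0 + 2526 + 12·16·20 = 6366; k=2: 768 + 1614 + 12·4·20 = 3342; k=3: 768 + 1374 + 12·3·20 = 2862; k=4: 1488 + 3960 + 12·20·20 = 10248; k=5: 1344 + 1560 + 12·6·20 = 4344; k=6: 1830 + 0 + 12·13·20 = 4950.
Minimum: 2862 at k=3.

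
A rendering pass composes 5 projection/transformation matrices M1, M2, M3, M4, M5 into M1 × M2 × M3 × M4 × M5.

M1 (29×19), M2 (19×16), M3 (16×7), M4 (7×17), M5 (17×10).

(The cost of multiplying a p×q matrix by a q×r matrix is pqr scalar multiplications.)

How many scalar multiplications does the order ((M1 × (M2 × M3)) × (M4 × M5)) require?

9205

(M2 × M3): 19×16 by 16×7 → 19×7, cost 19·16·7 = 2128
(M1 × (M2 × M3)): 29×19 by 19×7 → 29×7, cost 29·19·7 = 3857; cumulative 5985
(M4 × M5): 7×17 by 17×10 → 7×10, cost 7·17·10 = 1190
((M1 × (M2 × M3)) × (M4 × M5)): 29×7 by 7×10 → 29×10, cost 29·7·10 = 2030; cumulative 9205
Total: 9205 scalar multiplications.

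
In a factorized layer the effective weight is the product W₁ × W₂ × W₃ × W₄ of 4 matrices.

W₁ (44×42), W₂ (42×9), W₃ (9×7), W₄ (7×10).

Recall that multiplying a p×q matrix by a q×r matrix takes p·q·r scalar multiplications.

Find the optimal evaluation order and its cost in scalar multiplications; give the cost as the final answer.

Adjacent pairs: W₁W₂ = 44·42·9 = 16632; W₂W₃ = 42·9·7 = 2646; W₃W₄ = 9·7·10 = 630.
Length 3: W₁..W₃: k=1: 0+2646+44·42·7=15582; k=2: 16632+0+44·9·7=19404 → min 15582 | W₂..W₄: k=2: 0+630+42·9·10=4410; k=3: 2646+0+42·7·10=5586 → min 4410.
Length 4: W₁..W₄: k=1: 0+4410+44·42·10=22890; k=2: 16632+630+44·9·10=21222; k=3: 15582+0+44·7·10=18662 → min 18662.
Optimal parenthesization: ((W₁ × (W₂ × W₃)) × W₄) with cost 18662.

18662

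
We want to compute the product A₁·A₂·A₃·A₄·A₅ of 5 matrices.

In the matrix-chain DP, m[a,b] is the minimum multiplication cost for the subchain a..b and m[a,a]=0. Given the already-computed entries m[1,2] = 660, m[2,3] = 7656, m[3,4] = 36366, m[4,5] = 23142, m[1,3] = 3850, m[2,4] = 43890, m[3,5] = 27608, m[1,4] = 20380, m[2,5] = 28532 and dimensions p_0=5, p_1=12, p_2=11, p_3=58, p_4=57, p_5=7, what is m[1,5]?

m[1,5] = min over k∈[1,4] of m[1,k]+m[k+1,5]+p_{0}·p_k·p_{5}.
k=1: 0 + 28532 + 5·12·7 = 28952; k=2: 660 + 27608 + 5·11·7 = 28653; k=3: 3850 + 23142 + 5·58·7 = 29022; k=4: 20380 + 0 + 5·57·7 = 22375.
Minimum: 22375 at k=4.

22375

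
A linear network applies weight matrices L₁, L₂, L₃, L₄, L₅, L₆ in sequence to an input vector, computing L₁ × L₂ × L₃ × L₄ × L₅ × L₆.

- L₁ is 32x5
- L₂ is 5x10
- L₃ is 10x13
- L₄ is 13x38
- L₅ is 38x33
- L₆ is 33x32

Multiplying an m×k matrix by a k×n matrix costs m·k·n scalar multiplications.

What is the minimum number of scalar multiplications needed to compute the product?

Adjacent pairs: L₁L₂ = 32·5·10 = 1600; L₂L₃ = 5·10·13 = 650; L₃L₄ = 10·13·38 = 4940; L₄L₅ = 13·38·33 = 16302; L₅L₆ = 38·33·32 = 40128.
Length 3: L₁..L₃: k=1: 0+650+32·5·13=2730; k=2: 1600+0+32·10·13=5760 → min 2730 | L₂..L₄: k=2: 0+4940+5·10·38=6840; k=3: 650+0+5·13·38=3120 → min 3120 | L₃..L₅: k=3: 0+16302+10·13·33=20592; k=4: 4940+0+10·38·33=17480 → min 17480 | L₄..L₆: k=4: 0+40128+13·38·32=55936; k=5: 16302+0+13·33·32=30030 → min 30030.
Length 4: L₁..L₄: k=1: 0+3120+32·5·38=9200; k=2: 1600+4940+32·10·38=18700; k=3: 2730+0+32·13·38=18538 → min 9200 | L₂..L₅: k=2: 0+17480+5·10·33=19130; k=3: 650+16302+5·13·33=19097; k=4: 3120+0+5·38·33=9390 → min 9390 | L₃..L₆: k=3: 0+30030+10·13·32=34190; k=4: 4940+40128+10·38·32=57228; k=5: 17480+0+10·33·32=28040 → min 28040.
Length 5: L₁..L₅: k=1: 0+9390+32·5·33=14670; k=2: 1600+17480+32·10·33=29640; k=3: 2730+16302+32·13·33=32760; k=4: 9200+0+32·38·33=49328 → min 14670 | L₂..L₆: k=2: 0+28040+5·10·32=29640; k=3: 650+30030+5·13·32=32760; k=4: 3120+40128+5·38·32=49328; k=5: 9390+0+5·33·32=14670 → min 14670.
Length 6: L₁..L₆: k=1: 0+14670+32·5·32=19790; k=2: 1600+28040+32·10·32=39880; k=3: 2730+30030+32·13·32=46072; k=4: 9200+40128+32·38·32=88240; k=5: 14670+0+32·33·32=48462 → min 19790.
Optimal order: (L₁ × ((((L₂ × L₃) × L₄) × L₅) × L₆)) with cost 19790.

19790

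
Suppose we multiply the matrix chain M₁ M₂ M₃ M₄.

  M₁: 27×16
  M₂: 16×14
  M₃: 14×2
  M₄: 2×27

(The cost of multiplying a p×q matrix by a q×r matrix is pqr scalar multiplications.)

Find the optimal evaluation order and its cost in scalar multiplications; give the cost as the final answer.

2770

Adjacent pairs: M₁M₂ = 27·16·14 = 6048; M₂M₃ = 16·14·2 = 448; M₃M₄ = 14·2·27 = 756.
Length 3: M₁..M₃: k=1: 0+448+27·16·2=1312; k=2: 6048+0+27·14·2=6804 → min 1312 | M₂..M₄: k=2: 0+756+16·14·27=6804; k=3: 448+0+16·2·27=1312 → min 1312.
Length 4: M₁..M₄: k=1: 0+1312+27·16·27=12976; k=2: 6048+756+27·14·27=17010; k=3: 1312+0+27·2·27=2770 → min 2770.
Optimal parenthesization: ((M₁ (M₂ M₃)) M₄) with cost 2770.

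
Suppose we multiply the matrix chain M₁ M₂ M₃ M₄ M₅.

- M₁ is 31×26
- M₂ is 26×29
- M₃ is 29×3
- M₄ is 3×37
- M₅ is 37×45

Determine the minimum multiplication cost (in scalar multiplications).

13860

Adjacent pairs: M₁M₂ = 31·26·29 = 23374; M₂M₃ = 26·29·3 = 2262; M₃M₄ = 29·3·37 = 3219; M₄M₅ = 3·37·45 = 4995.
Length 3: M₁..M₃: k=1: 0+2262+31·26·3=4680; k=2: 23374+0+31·29·3=26071 → min 4680 | M₂..M₄: k=2: 0+3219+26·29·37=31117; k=3: 2262+0+26·3·37=5148 → min 5148 | M₃..M₅: k=3: 0+4995+29·3·45=8910; k=4: 3219+0+29·37·45=51504 → min 8910.
Length 4: M₁..M₄: k=1: 0+5148+31·26·37=34970; k=2: 23374+3219+31·29·37=59856; k=3: 4680+0+31·3·37=8121 → min 8121 | M₂..M₅: k=2: 0+8910+26·29·45=42840; k=3: 2262+4995+26·3·45=10767; k=4: 5148+0+26·37·45=48438 → min 10767.
Length 5: M₁..M₅: k=1: 0+10767+31·26·45=47037; k=2: 23374+8910+31·29·45=72739; k=3: 4680+4995+31·3·45=13860; k=4: 8121+0+31·37·45=59736 → min 13860.
Optimal order: ((M₁ (M₂ M₃)) (M₄ M₅)) with cost 13860.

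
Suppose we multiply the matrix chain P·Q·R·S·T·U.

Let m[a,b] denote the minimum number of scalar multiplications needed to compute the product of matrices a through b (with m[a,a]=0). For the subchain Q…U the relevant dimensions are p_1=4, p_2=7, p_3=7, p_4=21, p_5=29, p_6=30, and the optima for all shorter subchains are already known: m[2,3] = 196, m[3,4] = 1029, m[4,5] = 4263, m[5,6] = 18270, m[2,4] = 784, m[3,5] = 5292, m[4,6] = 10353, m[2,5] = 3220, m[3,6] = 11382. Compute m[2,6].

6700

m[2,6] = min over k∈[2,5] of m[2,k]+m[k+1,6]+p_{1}·p_k·p_{6}.
k=2: 0 + 11382 + 4·7·30 = 12222; k=3: 196 + 10353 + 4·7·30 = 11389; k=4: 784 + 18270 + 4·21·30 = 21574; k=5: 3220 + 0 + 4·29·30 = 6700.
Minimum: 6700 at k=5.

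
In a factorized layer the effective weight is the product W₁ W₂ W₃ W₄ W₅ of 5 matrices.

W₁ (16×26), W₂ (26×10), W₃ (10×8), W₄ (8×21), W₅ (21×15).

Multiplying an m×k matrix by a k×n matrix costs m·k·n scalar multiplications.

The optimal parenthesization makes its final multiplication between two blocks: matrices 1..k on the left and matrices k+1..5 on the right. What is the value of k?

3

Adjacent pairs: W₁W₂ = 16·26·10 = 4160; W₂W₃ = 26·10·8 = 2080; W₃W₄ = 10·8·21 = 1680; W₄W₅ = 8·21·15 = 2520.
Length 3: W₁..W₃: k=1: 0+2080+16·26·8=5408; k=2: 4160+0+16·10·8=5440 → min 5408 | W₂..W₄: k=2: 0+1680+26·10·21=7140; k=3: 2080+0+26·8·21=6448 → min 6448 | W₃..W₅: k=3: 0+2520+10·8·15=3720; k=4: 1680+0+10·21·15=4830 → min 3720.
Length 4: W₁..W₄: k=1: 0+6448+16·26·21=15184; k=2: 4160+1680+16·10·21=9200; k=3: 5408+0+16·8·21=8096 → min 8096 | W₂..W₅: k=2: 0+3720+26·10·15=7620; k=3: 2080+2520+26·8·15=7720; k=4: 6448+0+26·21·15=14638 → min 7620.
Top-level splits: k=1: (W₁..W₁)·(W₂..W₅) → 0+7620+16·26·15 = 13860; k=2: (W₁..W₂)·(W₃..W₅) → 4160+3720+16·10·15 = 10280; k=3: (W₁..W₃)·(W₄..W₅) → 5408+2520+16·8·15 = 9848; k=4: (W₁..W₄)·(W₅..W₅) → 8096+0+16·21·15 = 13136.
Best split is after W₃, i.e. k = 3.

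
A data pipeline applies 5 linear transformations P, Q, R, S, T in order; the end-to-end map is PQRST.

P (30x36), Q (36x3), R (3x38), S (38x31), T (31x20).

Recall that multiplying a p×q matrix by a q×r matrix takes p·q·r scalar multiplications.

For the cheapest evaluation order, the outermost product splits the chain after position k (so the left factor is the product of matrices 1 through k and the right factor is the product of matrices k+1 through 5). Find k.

2

Adjacent pairs: PQ = 30·36·3 = 3240; QR = 36·3·38 = 4104; RS = 3·38·31 = 3534; ST = 38·31·20 = 23560.
Length 3: P..R: k=1: 0+4104+30·36·38=45144; k=2: 3240+0+30·3·38=6660 → min 6660 | Q..S: k=2: 0+3534+36·3·31=6882; k=3: 4104+0+36·38·31=46512 → min 6882 | R..T: k=3: 0+23560+3·38·20=25840; k=4: 3534+0+3·31·20=5394 → min 5394.
Length 4: P..S: k=1: 0+6882+30·36·31=40362; k=2: 3240+3534+30·3·31=9564; k=3: 6660+0+30·38·31=42000 → min 9564 | Q..T: k=2: 0+5394+36·3·20=7554; k=3: 4104+23560+36·38·20=55024; k=4: 6882+0+36·31·20=29202 → min 7554.
Top-level splits: k=1: (P..P)·(Q..T) → 0+7554+30·36·20 = 29154; k=2: (P..Q)·(R..T) → 3240+5394+30·3·20 = 10434; k=3: (P..R)·(S..T) → 6660+23560+30·38·20 = 53020; k=4: (P..S)·(T..T) → 9564+0+30·31·20 = 28164.
Best split is after Q, i.e. k = 2.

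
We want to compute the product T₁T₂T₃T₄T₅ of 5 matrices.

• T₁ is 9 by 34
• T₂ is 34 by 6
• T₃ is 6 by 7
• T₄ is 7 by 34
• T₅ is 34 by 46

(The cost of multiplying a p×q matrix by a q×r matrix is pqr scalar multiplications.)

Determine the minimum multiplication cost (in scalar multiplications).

15132

Adjacent pairs: T₁T₂ = 9·34·6 = 1836; T₂T₃ = 34·6·7 = 1428; T₃T₄ = 6·7·34 = 1428; T₄T₅ = 7·34·46 = 10948.
Length 3: T₁..T₃: k=1: 0+1428+9·34·7=3570; k=2: 1836+0+9·6·7=2214 → min 2214 | T₂..T₄: k=2: 0+1428+34·6·34=8364; k=3: 1428+0+34·7·34=9520 → min 8364 | T₃..T₅: k=3: 0+10948+6·7·46=12880; k=4: 1428+0+6·34·46=10812 → min 10812.
Length 4: T₁..T₄: k=1: 0+8364+9·34·34=18768; k=2: 1836+1428+9·6·34=5100; k=3: 2214+0+9·7·34=4356 → min 4356 | T₂..T₅: k=2: 0+10812+34·6·46=20196; k=3: 1428+10948+34·7·46=23324; k=4: 8364+0+34·34·46=61540 → min 20196.
Length 5: T₁..T₅: k=1: 0+20196+9·34·46=34272; k=2: 1836+10812+9·6·46=15132; k=3: 2214+10948+9·7·46=16060; k=4: 4356+0+9·34·46=18432 → min 15132.
Optimal order: ((T₁T₂)((T₃T₄)T₅)) with cost 15132.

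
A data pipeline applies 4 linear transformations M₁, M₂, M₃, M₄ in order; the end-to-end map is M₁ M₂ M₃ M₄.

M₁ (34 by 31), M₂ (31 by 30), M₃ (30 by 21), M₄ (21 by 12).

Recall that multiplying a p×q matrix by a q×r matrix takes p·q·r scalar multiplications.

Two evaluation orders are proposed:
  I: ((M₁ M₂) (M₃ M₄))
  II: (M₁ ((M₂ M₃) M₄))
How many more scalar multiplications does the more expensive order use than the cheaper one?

Order I = ((M₁ M₂) (M₃ M₄)): (M₁ M₂): 34×31 by 31×30 → 34×30, cost 34·31·30 = 31620; (M₃ M₄): 30×21 by 21×12 → 30×12, cost 30·21·12 = 7560; ((M₁ M₂) (M₃ M₄)): 34×30 by 30×12 → 34×12, cost 34·30·12 = 12240; cumulative 51420. Total 51420.
Order II = (M₁ ((M₂ M₃) M₄)): (M₂ M₃): 31×30 by 30×21 → 31×21, cost 31·30·21 = 19530; ((M₂ M₃) M₄): 31×21 by 21×12 → 31×12, cost 31·21·12 = 7812; cumulative 27342; (M₁ ((M₂ M₃) M₄)): 34×31 by 31×12 → 34×12, cost 34·31·12 = 12648; cumulative 39990. Total 39990.
Difference: |51420 − 39990| = 11430.

11430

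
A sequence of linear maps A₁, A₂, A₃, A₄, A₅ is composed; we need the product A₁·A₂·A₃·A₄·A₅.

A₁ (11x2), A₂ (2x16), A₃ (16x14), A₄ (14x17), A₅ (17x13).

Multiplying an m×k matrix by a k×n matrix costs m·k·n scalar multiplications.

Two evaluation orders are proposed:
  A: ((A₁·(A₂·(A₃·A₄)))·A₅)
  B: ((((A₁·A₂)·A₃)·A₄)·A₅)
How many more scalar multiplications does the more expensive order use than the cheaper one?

708

Order A = ((A₁·(A₂·(A₃·A₄)))·A₅): (A₃·A₄): 16×14 by 14×17 → 16×17, cost 16·14·17 = 3808; (A₂·(A₃·A₄)): 2×16 by 16×17 → 2×17, cost 2·16·17 = 544; cumulative 4352; (A₁·(A₂·(A₃·A₄))): 11×2 by 2×17 → 11×17, cost 11·2·17 = 374; cumulative 4726; ((A₁·(A₂·(A₃·A₄)))·A₅): 11×17 by 17×13 → 11×13, cost 11·17·13 = 2431; cumulative 7157. Total 7157.
Order B = ((((A₁·A₂)·A₃)·A₄)·A₅): (A₁·A₂): 11×2 by 2×16 → 11×16, cost 11·2·16 = 352; ((A₁·A₂)·A₃): 11×16 by 16×14 → 11×14, cost 11·16·14 = 2464; cumulative 2816; (((A₁·A₂)·A₃)·A₄): 11×14 by 14×17 → 11×17, cost 11·14·17 = 2618; cumulative 5434; ((((A₁·A₂)·A₃)·A₄)·A₅): 11×17 by 17×13 → 11×13, cost 11·17·13 = 2431; cumulative 7865. Total 7865.
Difference: |7157 − 7865| = 708.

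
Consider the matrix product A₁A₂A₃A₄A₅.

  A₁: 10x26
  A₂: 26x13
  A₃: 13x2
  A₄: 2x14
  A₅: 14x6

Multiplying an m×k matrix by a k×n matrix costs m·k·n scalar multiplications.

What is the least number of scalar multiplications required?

1484

Adjacent pairs: A₁A₂ = 10·26·13 = 3380; A₂A₃ = 26·13·2 = 676; A₃A₄ = 13·2·14 = 364; A₄A₅ = 2·14·6 = 168.
Length 3: A₁..A₃: k=1: 0+676+10·26·2=1196; k=2: 3380+0+10·13·2=3640 → min 1196 | A₂..A₄: k=2: 0+364+26·13·14=5096; k=3: 676+0+26·2·14=1404 → min 1404 | A₃..A₅: k=3: 0+168+13·2·6=324; k=4: 364+0+13·14·6=1456 → min 324.
Length 4: A₁..A₄: k=1: 0+1404+10·26·14=5044; k=2: 3380+364+10·13·14=5564; k=3: 1196+0+10·2·14=1476 → min 1476 | A₂..A₅: k=2: 0+324+26·13·6=2352; k=3: 676+168+26·2·6=1156; k=4: 1404+0+26·14·6=3588 → min 1156.
Length 5: A₁..A₅: k=1: 0+1156+10·26·6=2716; k=2: 3380+324+10·13·6=4484; k=3: 1196+168+10·2·6=1484; k=4: 1476+0+10·14·6=2316 → min 1484.
Optimal order: ((A₁(A₂A₃))(A₄A₅)) with cost 1484.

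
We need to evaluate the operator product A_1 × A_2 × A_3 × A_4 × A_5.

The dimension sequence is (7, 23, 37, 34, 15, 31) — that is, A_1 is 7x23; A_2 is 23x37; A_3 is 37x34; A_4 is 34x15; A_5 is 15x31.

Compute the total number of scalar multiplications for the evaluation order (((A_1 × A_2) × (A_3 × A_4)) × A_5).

(A_1 × A_2): 7×23 by 23×37 → 7×37, cost 7·23·37 = 5957
(A_3 × A_4): 37×34 by 34×15 → 37×15, cost 37·34·15 = 18870
((A_1 × A_2) × (A_3 × A_4)): 7×37 by 37×15 → 7×15, cost 7·37·15 = 3885; cumulative 28712
(((A_1 × A_2) × (A_3 × A_4)) × A_5): 7×15 by 15×31 → 7×31, cost 7·15·31 = 3255; cumulative 31967
Total: 31967 scalar multiplications.

31967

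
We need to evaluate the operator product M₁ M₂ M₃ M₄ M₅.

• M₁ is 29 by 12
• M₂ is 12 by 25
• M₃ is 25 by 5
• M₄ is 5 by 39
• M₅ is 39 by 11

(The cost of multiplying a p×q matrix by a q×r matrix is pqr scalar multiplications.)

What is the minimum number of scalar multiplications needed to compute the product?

Adjacent pairs: M₁M₂ = 29·12·25 = 8700; M₂M₃ = 12·25·5 = 1500; M₃M₄ = 25·5·39 = 4875; M₄M₅ = 5·39·11 = 2145.
Length 3: M₁..M₃: k=1: 0+1500+29·12·5=3240; k=2: 8700+0+29·25·5=12325 → min 3240 | M₂..M₄: k=2: 0+4875+12·25·39=16575; k=3: 1500+0+12·5·39=3840 → min 3840 | M₃..M₅: k=3: 0+2145+25·5·11=3520; k=4: 4875+0+25·39·11=15600 → min 3520.
Length 4: M₁..M₄: k=1: 0+3840+29·12·39=17412; k=2: 8700+4875+29·25·39=41850; k=3: 3240+0+29·5·39=8895 → min 8895 | M₂..M₅: k=2: 0+3520+12·25·11=6820; k=3: 1500+2145+12·5·11=4305; k=4: 3840+0+12·39·11=8988 → min 4305.
Length 5: M₁..M₅: k=1: 0+4305+29·12·11=8133; k=2: 8700+3520+29·25·11=20195; k=3: 3240+2145+29·5·11=6980; k=4: 8895+0+29·39·11=21336 → min 6980.
Optimal order: ((M₁ (M₂ M₃)) (M₄ M₅)) with cost 6980.

6980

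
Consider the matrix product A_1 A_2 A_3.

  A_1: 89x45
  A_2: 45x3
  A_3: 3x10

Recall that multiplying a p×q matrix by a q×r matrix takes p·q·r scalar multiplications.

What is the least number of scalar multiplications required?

14685

Order (A_1 (A_2 A_3)): (A_2 A_3): 45×3 by 3×10 → 45×10, cost 45·3·10 = 1350; (A_1 (A_2 A_3)): 89×45 by 45×10 → 89×10, cost 89·45·10 = 40050; cumulative 41400. Total 41400.
Order ((A_1 A_2) A_3): (A_1 A_2): 89×45 by 45×3 → 89×3, cost 89·45·3 = 12015; ((A_1 A_2) A_3): 89×3 by 3×10 → 89×10, cost 89·3·10 = 2670; cumulative 14685. Total 14685.
Minimum: 14685.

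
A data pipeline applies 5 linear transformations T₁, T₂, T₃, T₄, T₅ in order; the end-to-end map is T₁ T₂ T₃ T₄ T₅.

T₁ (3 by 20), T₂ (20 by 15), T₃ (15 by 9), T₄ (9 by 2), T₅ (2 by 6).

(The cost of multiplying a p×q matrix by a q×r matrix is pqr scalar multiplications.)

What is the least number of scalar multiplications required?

Adjacent pairs: T₁T₂ = 3·20·15 = 900; T₂T₃ = 20·15·9 = 2700; T₃T₄ = 15·9·2 = 270; T₄T₅ = 9·2·6 = 108.
Length 3: T₁..T₃: k=1: 0+2700+3·20·9=3240; k=2: 900+0+3·15·9=1305 → min 1305 | T₂..T₄: k=2: 0+270+20·15·2=870; k=3: 2700+0+20·9·2=3060 → min 870 | T₃..T₅: k=3: 0+108+15·9·6=918; k=4: 270+0+15·2·6=450 → min 450.
Length 4: T₁..T₄: k=1: 0+870+3·20·2=990; k=2: 900+270+3·15·2=1260; k=3: 1305+0+3·9·2=1359 → min 990 | T₂..T₅: k=2: 0+450+20·15·6=2250; k=3: 2700+108+20·9·6=3888; k=4: 870+0+20·2·6=1110 → min 1110.
Length 5: T₁..T₅: k=1: 0+1110+3·20·6=1470; k=2: 900+450+3·15·6=1620; k=3: 1305+108+3·9·6=1575; k=4: 990+0+3·2·6=1026 → min 1026.
Optimal order: ((T₁ (T₂ (T₃ T₄))) T₅) with cost 1026.

1026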